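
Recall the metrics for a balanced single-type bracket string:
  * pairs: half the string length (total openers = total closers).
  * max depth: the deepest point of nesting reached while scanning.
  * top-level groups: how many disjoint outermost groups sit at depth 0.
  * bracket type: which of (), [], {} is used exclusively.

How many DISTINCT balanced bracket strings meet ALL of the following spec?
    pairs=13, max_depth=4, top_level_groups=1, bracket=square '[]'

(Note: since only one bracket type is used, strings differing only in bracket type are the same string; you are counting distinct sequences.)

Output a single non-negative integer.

Answer: 26609

Derivation:
Spec: pairs=13 depth=4 groups=1
Count(depth <= 4) = 28657
Count(depth <= 3) = 2048
Count(depth == 4) = 28657 - 2048 = 26609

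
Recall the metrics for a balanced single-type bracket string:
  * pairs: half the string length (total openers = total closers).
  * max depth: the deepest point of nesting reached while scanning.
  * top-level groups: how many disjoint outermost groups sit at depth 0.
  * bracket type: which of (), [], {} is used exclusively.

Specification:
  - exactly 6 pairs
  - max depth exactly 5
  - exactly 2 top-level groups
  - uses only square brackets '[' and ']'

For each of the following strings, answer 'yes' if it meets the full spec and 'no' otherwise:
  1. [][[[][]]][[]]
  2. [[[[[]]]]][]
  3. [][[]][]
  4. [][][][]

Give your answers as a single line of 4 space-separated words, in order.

String 1 '[][[[][]]][[]]': depth seq [1 0 1 2 3 2 3 2 1 0 1 2 1 0]
  -> pairs=7 depth=3 groups=3 -> no
String 2 '[[[[[]]]]][]': depth seq [1 2 3 4 5 4 3 2 1 0 1 0]
  -> pairs=6 depth=5 groups=2 -> yes
String 3 '[][[]][]': depth seq [1 0 1 2 1 0 1 0]
  -> pairs=4 depth=2 groups=3 -> no
String 4 '[][][][]': depth seq [1 0 1 0 1 0 1 0]
  -> pairs=4 depth=1 groups=4 -> no

Answer: no yes no no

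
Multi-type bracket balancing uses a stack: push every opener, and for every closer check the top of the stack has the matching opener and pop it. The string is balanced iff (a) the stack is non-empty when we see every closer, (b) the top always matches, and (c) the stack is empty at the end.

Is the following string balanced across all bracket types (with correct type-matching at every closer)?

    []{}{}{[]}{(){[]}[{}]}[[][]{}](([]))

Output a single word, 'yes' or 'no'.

Answer: yes

Derivation:
pos 0: push '['; stack = [
pos 1: ']' matches '['; pop; stack = (empty)
pos 2: push '{'; stack = {
pos 3: '}' matches '{'; pop; stack = (empty)
pos 4: push '{'; stack = {
pos 5: '}' matches '{'; pop; stack = (empty)
pos 6: push '{'; stack = {
pos 7: push '['; stack = {[
pos 8: ']' matches '['; pop; stack = {
pos 9: '}' matches '{'; pop; stack = (empty)
pos 10: push '{'; stack = {
pos 11: push '('; stack = {(
pos 12: ')' matches '('; pop; stack = {
pos 13: push '{'; stack = {{
pos 14: push '['; stack = {{[
pos 15: ']' matches '['; pop; stack = {{
pos 16: '}' matches '{'; pop; stack = {
pos 17: push '['; stack = {[
pos 18: push '{'; stack = {[{
pos 19: '}' matches '{'; pop; stack = {[
pos 20: ']' matches '['; pop; stack = {
pos 21: '}' matches '{'; pop; stack = (empty)
pos 22: push '['; stack = [
pos 23: push '['; stack = [[
pos 24: ']' matches '['; pop; stack = [
pos 25: push '['; stack = [[
pos 26: ']' matches '['; pop; stack = [
pos 27: push '{'; stack = [{
pos 28: '}' matches '{'; pop; stack = [
pos 29: ']' matches '['; pop; stack = (empty)
pos 30: push '('; stack = (
pos 31: push '('; stack = ((
pos 32: push '['; stack = (([
pos 33: ']' matches '['; pop; stack = ((
pos 34: ')' matches '('; pop; stack = (
pos 35: ')' matches '('; pop; stack = (empty)
end: stack empty → VALID
Verdict: properly nested → yes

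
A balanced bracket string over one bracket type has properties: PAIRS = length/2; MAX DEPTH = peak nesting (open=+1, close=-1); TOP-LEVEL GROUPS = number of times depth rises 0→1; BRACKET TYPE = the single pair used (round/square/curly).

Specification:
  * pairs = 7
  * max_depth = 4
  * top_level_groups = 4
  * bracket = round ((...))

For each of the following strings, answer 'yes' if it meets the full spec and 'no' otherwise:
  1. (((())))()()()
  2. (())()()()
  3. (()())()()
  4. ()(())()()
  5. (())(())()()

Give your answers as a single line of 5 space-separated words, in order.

Answer: yes no no no no

Derivation:
String 1 '(((())))()()()': depth seq [1 2 3 4 3 2 1 0 1 0 1 0 1 0]
  -> pairs=7 depth=4 groups=4 -> yes
String 2 '(())()()()': depth seq [1 2 1 0 1 0 1 0 1 0]
  -> pairs=5 depth=2 groups=4 -> no
String 3 '(()())()()': depth seq [1 2 1 2 1 0 1 0 1 0]
  -> pairs=5 depth=2 groups=3 -> no
String 4 '()(())()()': depth seq [1 0 1 2 1 0 1 0 1 0]
  -> pairs=5 depth=2 groups=4 -> no
String 5 '(())(())()()': depth seq [1 2 1 0 1 2 1 0 1 0 1 0]
  -> pairs=6 depth=2 groups=4 -> no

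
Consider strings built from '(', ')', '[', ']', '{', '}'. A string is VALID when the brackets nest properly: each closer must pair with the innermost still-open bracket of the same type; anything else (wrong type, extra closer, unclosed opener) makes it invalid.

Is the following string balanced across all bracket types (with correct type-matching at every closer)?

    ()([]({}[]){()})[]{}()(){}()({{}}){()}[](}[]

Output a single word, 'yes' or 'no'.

pos 0: push '('; stack = (
pos 1: ')' matches '('; pop; stack = (empty)
pos 2: push '('; stack = (
pos 3: push '['; stack = ([
pos 4: ']' matches '['; pop; stack = (
pos 5: push '('; stack = ((
pos 6: push '{'; stack = (({
pos 7: '}' matches '{'; pop; stack = ((
pos 8: push '['; stack = (([
pos 9: ']' matches '['; pop; stack = ((
pos 10: ')' matches '('; pop; stack = (
pos 11: push '{'; stack = ({
pos 12: push '('; stack = ({(
pos 13: ')' matches '('; pop; stack = ({
pos 14: '}' matches '{'; pop; stack = (
pos 15: ')' matches '('; pop; stack = (empty)
pos 16: push '['; stack = [
pos 17: ']' matches '['; pop; stack = (empty)
pos 18: push '{'; stack = {
pos 19: '}' matches '{'; pop; stack = (empty)
pos 20: push '('; stack = (
pos 21: ')' matches '('; pop; stack = (empty)
pos 22: push '('; stack = (
pos 23: ')' matches '('; pop; stack = (empty)
pos 24: push '{'; stack = {
pos 25: '}' matches '{'; pop; stack = (empty)
pos 26: push '('; stack = (
pos 27: ')' matches '('; pop; stack = (empty)
pos 28: push '('; stack = (
pos 29: push '{'; stack = ({
pos 30: push '{'; stack = ({{
pos 31: '}' matches '{'; pop; stack = ({
pos 32: '}' matches '{'; pop; stack = (
pos 33: ')' matches '('; pop; stack = (empty)
pos 34: push '{'; stack = {
pos 35: push '('; stack = {(
pos 36: ')' matches '('; pop; stack = {
pos 37: '}' matches '{'; pop; stack = (empty)
pos 38: push '['; stack = [
pos 39: ']' matches '['; pop; stack = (empty)
pos 40: push '('; stack = (
pos 41: saw closer '}' but top of stack is '(' (expected ')') → INVALID
Verdict: type mismatch at position 41: '}' closes '(' → no

Answer: no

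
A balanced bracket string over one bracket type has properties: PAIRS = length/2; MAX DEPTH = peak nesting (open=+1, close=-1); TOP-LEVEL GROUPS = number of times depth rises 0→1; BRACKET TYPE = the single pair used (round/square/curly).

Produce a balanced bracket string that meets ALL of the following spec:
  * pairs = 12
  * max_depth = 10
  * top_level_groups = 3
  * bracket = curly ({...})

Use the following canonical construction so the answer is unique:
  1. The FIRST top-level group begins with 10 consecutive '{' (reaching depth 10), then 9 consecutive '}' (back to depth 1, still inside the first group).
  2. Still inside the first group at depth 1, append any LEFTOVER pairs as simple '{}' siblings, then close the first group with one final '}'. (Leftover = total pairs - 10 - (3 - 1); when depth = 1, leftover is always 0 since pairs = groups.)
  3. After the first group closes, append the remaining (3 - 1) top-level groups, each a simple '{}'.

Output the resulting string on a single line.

Spec: pairs=12 depth=10 groups=3
Leftover pairs = 12 - 10 - (3-1) = 0
First group: deep chain of depth 10 + 0 sibling pairs
Remaining 2 groups: simple '{}' each

Answer: {{{{{{{{{{}}}}}}}}}}{}{}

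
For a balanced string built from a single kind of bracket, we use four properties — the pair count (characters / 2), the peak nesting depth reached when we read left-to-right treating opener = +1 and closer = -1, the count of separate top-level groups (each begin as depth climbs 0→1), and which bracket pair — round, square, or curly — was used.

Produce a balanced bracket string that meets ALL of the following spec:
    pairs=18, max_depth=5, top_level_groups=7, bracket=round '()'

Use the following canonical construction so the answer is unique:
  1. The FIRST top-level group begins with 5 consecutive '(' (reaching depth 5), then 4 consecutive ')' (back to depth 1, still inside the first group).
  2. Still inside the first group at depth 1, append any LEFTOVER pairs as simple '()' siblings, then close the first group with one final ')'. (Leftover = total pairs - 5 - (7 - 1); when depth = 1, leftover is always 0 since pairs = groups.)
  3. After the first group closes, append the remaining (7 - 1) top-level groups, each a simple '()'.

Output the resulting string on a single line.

Spec: pairs=18 depth=5 groups=7
Leftover pairs = 18 - 5 - (7-1) = 7
First group: deep chain of depth 5 + 7 sibling pairs
Remaining 6 groups: simple '()' each

Answer: ((((())))()()()()()()())()()()()()()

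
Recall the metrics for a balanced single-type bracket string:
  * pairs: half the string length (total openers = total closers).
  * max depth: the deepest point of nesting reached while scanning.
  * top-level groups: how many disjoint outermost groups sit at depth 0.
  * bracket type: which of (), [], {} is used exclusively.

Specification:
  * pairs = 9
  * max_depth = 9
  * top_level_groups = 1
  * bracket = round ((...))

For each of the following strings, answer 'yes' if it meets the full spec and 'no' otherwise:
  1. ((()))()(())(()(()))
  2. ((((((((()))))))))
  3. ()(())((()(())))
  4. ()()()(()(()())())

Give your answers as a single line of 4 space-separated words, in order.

Answer: no yes no no

Derivation:
String 1 '((()))()(())(()(()))': depth seq [1 2 3 2 1 0 1 0 1 2 1 0 1 2 1 2 3 2 1 0]
  -> pairs=10 depth=3 groups=4 -> no
String 2 '((((((((()))))))))': depth seq [1 2 3 4 5 6 7 8 9 8 7 6 5 4 3 2 1 0]
  -> pairs=9 depth=9 groups=1 -> yes
String 3 '()(())((()(())))': depth seq [1 0 1 2 1 0 1 2 3 2 3 4 3 2 1 0]
  -> pairs=8 depth=4 groups=3 -> no
String 4 '()()()(()(()())())': depth seq [1 0 1 0 1 0 1 2 1 2 3 2 3 2 1 2 1 0]
  -> pairs=9 depth=3 groups=4 -> no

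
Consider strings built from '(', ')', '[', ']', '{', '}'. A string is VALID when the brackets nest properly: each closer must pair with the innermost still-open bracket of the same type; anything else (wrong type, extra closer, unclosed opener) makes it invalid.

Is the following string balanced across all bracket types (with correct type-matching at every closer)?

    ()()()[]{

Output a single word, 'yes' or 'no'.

pos 0: push '('; stack = (
pos 1: ')' matches '('; pop; stack = (empty)
pos 2: push '('; stack = (
pos 3: ')' matches '('; pop; stack = (empty)
pos 4: push '('; stack = (
pos 5: ')' matches '('; pop; stack = (empty)
pos 6: push '['; stack = [
pos 7: ']' matches '['; pop; stack = (empty)
pos 8: push '{'; stack = {
end: stack still non-empty ({) → INVALID
Verdict: unclosed openers at end: { → no

Answer: no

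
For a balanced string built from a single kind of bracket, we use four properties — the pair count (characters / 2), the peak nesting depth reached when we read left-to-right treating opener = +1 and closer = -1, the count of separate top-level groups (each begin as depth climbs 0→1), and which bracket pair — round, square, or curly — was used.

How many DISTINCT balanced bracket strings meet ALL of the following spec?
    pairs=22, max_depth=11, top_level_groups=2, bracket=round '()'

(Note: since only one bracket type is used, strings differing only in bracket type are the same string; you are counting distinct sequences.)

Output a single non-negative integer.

Answer: 668463015

Derivation:
Spec: pairs=22 depth=11 groups=2
Count(depth <= 11) = 24102808990
Count(depth <= 10) = 23434345975
Count(depth == 11) = 24102808990 - 23434345975 = 668463015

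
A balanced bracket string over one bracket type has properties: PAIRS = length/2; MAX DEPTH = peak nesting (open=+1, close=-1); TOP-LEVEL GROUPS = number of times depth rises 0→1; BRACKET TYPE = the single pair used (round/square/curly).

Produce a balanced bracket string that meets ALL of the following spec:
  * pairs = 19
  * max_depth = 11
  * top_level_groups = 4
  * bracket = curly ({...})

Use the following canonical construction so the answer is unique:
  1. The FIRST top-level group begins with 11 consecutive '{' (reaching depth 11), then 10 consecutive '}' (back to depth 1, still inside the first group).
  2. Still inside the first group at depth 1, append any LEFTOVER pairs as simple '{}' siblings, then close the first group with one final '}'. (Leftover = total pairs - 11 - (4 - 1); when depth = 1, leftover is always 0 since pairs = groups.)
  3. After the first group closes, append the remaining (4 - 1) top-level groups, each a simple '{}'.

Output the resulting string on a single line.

Answer: {{{{{{{{{{{}}}}}}}}}}{}{}{}{}{}}{}{}{}

Derivation:
Spec: pairs=19 depth=11 groups=4
Leftover pairs = 19 - 11 - (4-1) = 5
First group: deep chain of depth 11 + 5 sibling pairs
Remaining 3 groups: simple '{}' each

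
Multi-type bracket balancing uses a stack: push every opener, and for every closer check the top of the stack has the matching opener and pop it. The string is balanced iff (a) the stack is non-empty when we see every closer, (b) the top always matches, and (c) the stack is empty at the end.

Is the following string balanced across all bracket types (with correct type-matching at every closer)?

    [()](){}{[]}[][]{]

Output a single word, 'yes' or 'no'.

Answer: no

Derivation:
pos 0: push '['; stack = [
pos 1: push '('; stack = [(
pos 2: ')' matches '('; pop; stack = [
pos 3: ']' matches '['; pop; stack = (empty)
pos 4: push '('; stack = (
pos 5: ')' matches '('; pop; stack = (empty)
pos 6: push '{'; stack = {
pos 7: '}' matches '{'; pop; stack = (empty)
pos 8: push '{'; stack = {
pos 9: push '['; stack = {[
pos 10: ']' matches '['; pop; stack = {
pos 11: '}' matches '{'; pop; stack = (empty)
pos 12: push '['; stack = [
pos 13: ']' matches '['; pop; stack = (empty)
pos 14: push '['; stack = [
pos 15: ']' matches '['; pop; stack = (empty)
pos 16: push '{'; stack = {
pos 17: saw closer ']' but top of stack is '{' (expected '}') → INVALID
Verdict: type mismatch at position 17: ']' closes '{' → no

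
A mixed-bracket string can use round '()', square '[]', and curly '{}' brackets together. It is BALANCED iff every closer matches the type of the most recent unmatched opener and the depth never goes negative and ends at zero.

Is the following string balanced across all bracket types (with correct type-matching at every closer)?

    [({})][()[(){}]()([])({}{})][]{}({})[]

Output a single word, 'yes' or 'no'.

pos 0: push '['; stack = [
pos 1: push '('; stack = [(
pos 2: push '{'; stack = [({
pos 3: '}' matches '{'; pop; stack = [(
pos 4: ')' matches '('; pop; stack = [
pos 5: ']' matches '['; pop; stack = (empty)
pos 6: push '['; stack = [
pos 7: push '('; stack = [(
pos 8: ')' matches '('; pop; stack = [
pos 9: push '['; stack = [[
pos 10: push '('; stack = [[(
pos 11: ')' matches '('; pop; stack = [[
pos 12: push '{'; stack = [[{
pos 13: '}' matches '{'; pop; stack = [[
pos 14: ']' matches '['; pop; stack = [
pos 15: push '('; stack = [(
pos 16: ')' matches '('; pop; stack = [
pos 17: push '('; stack = [(
pos 18: push '['; stack = [([
pos 19: ']' matches '['; pop; stack = [(
pos 20: ')' matches '('; pop; stack = [
pos 21: push '('; stack = [(
pos 22: push '{'; stack = [({
pos 23: '}' matches '{'; pop; stack = [(
pos 24: push '{'; stack = [({
pos 25: '}' matches '{'; pop; stack = [(
pos 26: ')' matches '('; pop; stack = [
pos 27: ']' matches '['; pop; stack = (empty)
pos 28: push '['; stack = [
pos 29: ']' matches '['; pop; stack = (empty)
pos 30: push '{'; stack = {
pos 31: '}' matches '{'; pop; stack = (empty)
pos 32: push '('; stack = (
pos 33: push '{'; stack = ({
pos 34: '}' matches '{'; pop; stack = (
pos 35: ')' matches '('; pop; stack = (empty)
pos 36: push '['; stack = [
pos 37: ']' matches '['; pop; stack = (empty)
end: stack empty → VALID
Verdict: properly nested → yes

Answer: yes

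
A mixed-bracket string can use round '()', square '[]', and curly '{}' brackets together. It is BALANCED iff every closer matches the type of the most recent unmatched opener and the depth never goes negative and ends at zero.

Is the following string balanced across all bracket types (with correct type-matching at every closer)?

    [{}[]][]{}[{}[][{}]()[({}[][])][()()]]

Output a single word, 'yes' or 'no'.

pos 0: push '['; stack = [
pos 1: push '{'; stack = [{
pos 2: '}' matches '{'; pop; stack = [
pos 3: push '['; stack = [[
pos 4: ']' matches '['; pop; stack = [
pos 5: ']' matches '['; pop; stack = (empty)
pos 6: push '['; stack = [
pos 7: ']' matches '['; pop; stack = (empty)
pos 8: push '{'; stack = {
pos 9: '}' matches '{'; pop; stack = (empty)
pos 10: push '['; stack = [
pos 11: push '{'; stack = [{
pos 12: '}' matches '{'; pop; stack = [
pos 13: push '['; stack = [[
pos 14: ']' matches '['; pop; stack = [
pos 15: push '['; stack = [[
pos 16: push '{'; stack = [[{
pos 17: '}' matches '{'; pop; stack = [[
pos 18: ']' matches '['; pop; stack = [
pos 19: push '('; stack = [(
pos 20: ')' matches '('; pop; stack = [
pos 21: push '['; stack = [[
pos 22: push '('; stack = [[(
pos 23: push '{'; stack = [[({
pos 24: '}' matches '{'; pop; stack = [[(
pos 25: push '['; stack = [[([
pos 26: ']' matches '['; pop; stack = [[(
pos 27: push '['; stack = [[([
pos 28: ']' matches '['; pop; stack = [[(
pos 29: ')' matches '('; pop; stack = [[
pos 30: ']' matches '['; pop; stack = [
pos 31: push '['; stack = [[
pos 32: push '('; stack = [[(
pos 33: ')' matches '('; pop; stack = [[
pos 34: push '('; stack = [[(
pos 35: ')' matches '('; pop; stack = [[
pos 36: ']' matches '['; pop; stack = [
pos 37: ']' matches '['; pop; stack = (empty)
end: stack empty → VALID
Verdict: properly nested → yes

Answer: yes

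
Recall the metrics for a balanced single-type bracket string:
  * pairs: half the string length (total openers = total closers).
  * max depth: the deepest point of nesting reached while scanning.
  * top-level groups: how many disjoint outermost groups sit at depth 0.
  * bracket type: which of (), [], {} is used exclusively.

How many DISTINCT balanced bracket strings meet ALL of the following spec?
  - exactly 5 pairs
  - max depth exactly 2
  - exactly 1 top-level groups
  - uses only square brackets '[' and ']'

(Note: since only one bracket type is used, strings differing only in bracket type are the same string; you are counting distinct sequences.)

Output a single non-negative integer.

Answer: 1

Derivation:
Spec: pairs=5 depth=2 groups=1
Count(depth <= 2) = 1
Count(depth <= 1) = 0
Count(depth == 2) = 1 - 0 = 1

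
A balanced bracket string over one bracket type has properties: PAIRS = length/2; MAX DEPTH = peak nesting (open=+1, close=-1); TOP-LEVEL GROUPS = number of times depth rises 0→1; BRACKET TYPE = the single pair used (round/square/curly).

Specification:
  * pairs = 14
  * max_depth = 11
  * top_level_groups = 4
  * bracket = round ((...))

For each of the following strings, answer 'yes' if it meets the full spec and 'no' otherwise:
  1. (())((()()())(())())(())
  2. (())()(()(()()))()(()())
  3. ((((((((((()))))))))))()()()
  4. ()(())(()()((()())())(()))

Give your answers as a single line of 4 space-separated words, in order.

String 1 '(())((()()())(())())(())': depth seq [1 2 1 0 1 2 3 2 3 2 3 2 1 2 3 2 1 2 1 0 1 2 1 0]
  -> pairs=12 depth=3 groups=3 -> no
String 2 '(())()(()(()()))()(()())': depth seq [1 2 1 0 1 0 1 2 1 2 3 2 3 2 1 0 1 0 1 2 1 2 1 0]
  -> pairs=12 depth=3 groups=5 -> no
String 3 '((((((((((()))))))))))()()()': depth seq [1 2 3 4 5 6 7 8 9 10 11 10 9 8 7 6 5 4 3 2 1 0 1 0 1 0 1 0]
  -> pairs=14 depth=11 groups=4 -> yes
String 4 '()(())(()()((()())())(()))': depth seq [1 0 1 2 1 0 1 2 1 2 1 2 3 4 3 4 3 2 3 2 1 2 3 2 1 0]
  -> pairs=13 depth=4 groups=3 -> no

Answer: no no yes no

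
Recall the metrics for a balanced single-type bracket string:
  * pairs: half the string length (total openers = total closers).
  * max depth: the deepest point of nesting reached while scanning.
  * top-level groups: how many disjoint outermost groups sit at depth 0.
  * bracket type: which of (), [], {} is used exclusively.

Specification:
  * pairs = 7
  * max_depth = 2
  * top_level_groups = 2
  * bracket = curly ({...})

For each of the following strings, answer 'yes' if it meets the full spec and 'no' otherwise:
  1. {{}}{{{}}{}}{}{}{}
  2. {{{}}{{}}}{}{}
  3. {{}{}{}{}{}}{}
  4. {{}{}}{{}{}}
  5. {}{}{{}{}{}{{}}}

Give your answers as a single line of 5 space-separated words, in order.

Answer: no no yes no no

Derivation:
String 1 '{{}}{{{}}{}}{}{}{}': depth seq [1 2 1 0 1 2 3 2 1 2 1 0 1 0 1 0 1 0]
  -> pairs=9 depth=3 groups=5 -> no
String 2 '{{{}}{{}}}{}{}': depth seq [1 2 3 2 1 2 3 2 1 0 1 0 1 0]
  -> pairs=7 depth=3 groups=3 -> no
String 3 '{{}{}{}{}{}}{}': depth seq [1 2 1 2 1 2 1 2 1 2 1 0 1 0]
  -> pairs=7 depth=2 groups=2 -> yes
String 4 '{{}{}}{{}{}}': depth seq [1 2 1 2 1 0 1 2 1 2 1 0]
  -> pairs=6 depth=2 groups=2 -> no
String 5 '{}{}{{}{}{}{{}}}': depth seq [1 0 1 0 1 2 1 2 1 2 1 2 3 2 1 0]
  -> pairs=8 depth=3 groups=3 -> no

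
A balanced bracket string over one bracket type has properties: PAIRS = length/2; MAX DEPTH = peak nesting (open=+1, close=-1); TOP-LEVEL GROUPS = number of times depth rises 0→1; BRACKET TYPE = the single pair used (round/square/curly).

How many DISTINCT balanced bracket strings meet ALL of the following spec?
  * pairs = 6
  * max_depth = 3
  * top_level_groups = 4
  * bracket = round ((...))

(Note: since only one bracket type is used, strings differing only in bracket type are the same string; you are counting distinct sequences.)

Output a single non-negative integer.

Spec: pairs=6 depth=3 groups=4
Count(depth <= 3) = 14
Count(depth <= 2) = 10
Count(depth == 3) = 14 - 10 = 4

Answer: 4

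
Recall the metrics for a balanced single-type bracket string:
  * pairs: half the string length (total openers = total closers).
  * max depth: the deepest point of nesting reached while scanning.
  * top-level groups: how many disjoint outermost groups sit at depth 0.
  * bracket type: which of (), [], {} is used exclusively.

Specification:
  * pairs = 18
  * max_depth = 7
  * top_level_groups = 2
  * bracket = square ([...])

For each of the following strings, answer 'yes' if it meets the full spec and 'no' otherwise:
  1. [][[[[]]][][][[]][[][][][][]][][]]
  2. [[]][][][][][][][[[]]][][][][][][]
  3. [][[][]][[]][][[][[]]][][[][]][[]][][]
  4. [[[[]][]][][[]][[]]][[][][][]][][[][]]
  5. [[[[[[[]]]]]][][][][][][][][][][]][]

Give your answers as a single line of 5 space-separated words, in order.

Answer: no no no no yes

Derivation:
String 1 '[][[[[]]][][][[]][[][][][][]][][]]': depth seq [1 0 1 2 3 4 3 2 1 2 1 2 1 2 3 2 1 2 3 2 3 2 3 2 3 2 3 2 1 2 1 2 1 0]
  -> pairs=17 depth=4 groups=2 -> no
String 2 '[[]][][][][][][][[[]]][][][][][][]': depth seq [1 2 1 0 1 0 1 0 1 0 1 0 1 0 1 0 1 2 3 2 1 0 1 0 1 0 1 0 1 0 1 0 1 0]
  -> pairs=17 depth=3 groups=14 -> no
String 3 '[][[][]][[]][][[][[]]][][[][]][[]][][]': depth seq [1 0 1 2 1 2 1 0 1 2 1 0 1 0 1 2 1 2 3 2 1 0 1 0 1 2 1 2 1 0 1 2 1 0 1 0 1 0]
  -> pairs=19 depth=3 groups=10 -> no
String 4 '[[[[]][]][][[]][[]]][[][][][]][][[][]]': depth seq [1 2 3 4 3 2 3 2 1 2 1 2 3 2 1 2 3 2 1 0 1 2 1 2 1 2 1 2 1 0 1 0 1 2 1 2 1 0]
  -> pairs=19 depth=4 groups=4 -> no
String 5 '[[[[[[[]]]]]][][][][][][][][][][]][]': depth seq [1 2 3 4 5 6 7 6 5 4 3 2 1 2 1 2 1 2 1 2 1 2 1 2 1 2 1 2 1 2 1 2 1 0 1 0]
  -> pairs=18 depth=7 groups=2 -> yes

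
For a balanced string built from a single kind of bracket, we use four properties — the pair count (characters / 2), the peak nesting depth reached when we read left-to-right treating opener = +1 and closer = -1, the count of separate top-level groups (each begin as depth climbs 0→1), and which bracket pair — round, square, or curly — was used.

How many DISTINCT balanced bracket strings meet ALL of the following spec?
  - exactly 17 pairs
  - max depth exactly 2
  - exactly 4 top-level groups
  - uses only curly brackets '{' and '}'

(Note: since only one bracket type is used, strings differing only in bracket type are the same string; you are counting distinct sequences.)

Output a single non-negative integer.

Answer: 560

Derivation:
Spec: pairs=17 depth=2 groups=4
Count(depth <= 2) = 560
Count(depth <= 1) = 0
Count(depth == 2) = 560 - 0 = 560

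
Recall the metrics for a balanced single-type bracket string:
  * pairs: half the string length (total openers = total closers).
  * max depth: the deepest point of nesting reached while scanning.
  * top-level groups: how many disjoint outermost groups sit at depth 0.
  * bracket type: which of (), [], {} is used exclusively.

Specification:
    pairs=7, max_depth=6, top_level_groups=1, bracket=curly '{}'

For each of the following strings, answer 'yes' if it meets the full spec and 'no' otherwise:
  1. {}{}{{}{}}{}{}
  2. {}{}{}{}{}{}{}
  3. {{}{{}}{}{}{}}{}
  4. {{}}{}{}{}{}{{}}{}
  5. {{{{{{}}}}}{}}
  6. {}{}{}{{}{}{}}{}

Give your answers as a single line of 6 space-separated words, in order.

Answer: no no no no yes no

Derivation:
String 1 '{}{}{{}{}}{}{}': depth seq [1 0 1 0 1 2 1 2 1 0 1 0 1 0]
  -> pairs=7 depth=2 groups=5 -> no
String 2 '{}{}{}{}{}{}{}': depth seq [1 0 1 0 1 0 1 0 1 0 1 0 1 0]
  -> pairs=7 depth=1 groups=7 -> no
String 3 '{{}{{}}{}{}{}}{}': depth seq [1 2 1 2 3 2 1 2 1 2 1 2 1 0 1 0]
  -> pairs=8 depth=3 groups=2 -> no
String 4 '{{}}{}{}{}{}{{}}{}': depth seq [1 2 1 0 1 0 1 0 1 0 1 0 1 2 1 0 1 0]
  -> pairs=9 depth=2 groups=7 -> no
String 5 '{{{{{{}}}}}{}}': depth seq [1 2 3 4 5 6 5 4 3 2 1 2 1 0]
  -> pairs=7 depth=6 groups=1 -> yes
String 6 '{}{}{}{{}{}{}}{}': depth seq [1 0 1 0 1 0 1 2 1 2 1 2 1 0 1 0]
  -> pairs=8 depth=2 groups=5 -> no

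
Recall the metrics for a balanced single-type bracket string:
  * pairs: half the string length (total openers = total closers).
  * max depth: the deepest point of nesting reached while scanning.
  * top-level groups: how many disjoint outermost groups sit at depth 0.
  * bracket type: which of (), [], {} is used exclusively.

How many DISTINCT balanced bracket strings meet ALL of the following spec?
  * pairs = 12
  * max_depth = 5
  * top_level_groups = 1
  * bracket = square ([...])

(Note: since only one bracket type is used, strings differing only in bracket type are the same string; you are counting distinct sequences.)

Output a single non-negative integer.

Spec: pairs=12 depth=5 groups=1
Count(depth <= 5) = 29525
Count(depth <= 4) = 10946
Count(depth == 5) = 29525 - 10946 = 18579

Answer: 18579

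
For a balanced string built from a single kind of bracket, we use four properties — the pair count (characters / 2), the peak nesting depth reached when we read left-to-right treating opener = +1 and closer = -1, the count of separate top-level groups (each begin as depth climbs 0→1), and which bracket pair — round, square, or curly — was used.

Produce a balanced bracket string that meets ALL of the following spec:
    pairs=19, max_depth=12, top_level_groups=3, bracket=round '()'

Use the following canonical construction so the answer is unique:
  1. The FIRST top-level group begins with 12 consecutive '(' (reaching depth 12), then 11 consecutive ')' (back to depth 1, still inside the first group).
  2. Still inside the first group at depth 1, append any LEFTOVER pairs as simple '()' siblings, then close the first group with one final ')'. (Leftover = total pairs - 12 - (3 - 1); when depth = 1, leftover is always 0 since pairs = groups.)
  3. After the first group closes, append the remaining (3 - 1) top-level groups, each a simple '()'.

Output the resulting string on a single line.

Answer: (((((((((((()))))))))))()()()()())()()

Derivation:
Spec: pairs=19 depth=12 groups=3
Leftover pairs = 19 - 12 - (3-1) = 5
First group: deep chain of depth 12 + 5 sibling pairs
Remaining 2 groups: simple '()' each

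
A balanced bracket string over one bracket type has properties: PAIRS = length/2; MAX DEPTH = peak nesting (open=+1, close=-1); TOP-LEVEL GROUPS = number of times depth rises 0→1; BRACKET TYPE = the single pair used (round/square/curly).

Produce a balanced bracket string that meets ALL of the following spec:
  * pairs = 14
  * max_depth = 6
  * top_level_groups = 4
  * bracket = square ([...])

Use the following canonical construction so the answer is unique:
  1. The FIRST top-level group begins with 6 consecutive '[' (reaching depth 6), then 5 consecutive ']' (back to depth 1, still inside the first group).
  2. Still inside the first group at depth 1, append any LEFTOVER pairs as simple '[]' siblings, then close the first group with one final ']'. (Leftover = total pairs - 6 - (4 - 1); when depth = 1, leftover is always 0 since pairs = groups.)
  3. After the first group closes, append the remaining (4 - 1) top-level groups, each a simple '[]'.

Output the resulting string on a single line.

Answer: [[[[[[]]]]][][][][][]][][][]

Derivation:
Spec: pairs=14 depth=6 groups=4
Leftover pairs = 14 - 6 - (4-1) = 5
First group: deep chain of depth 6 + 5 sibling pairs
Remaining 3 groups: simple '[]' each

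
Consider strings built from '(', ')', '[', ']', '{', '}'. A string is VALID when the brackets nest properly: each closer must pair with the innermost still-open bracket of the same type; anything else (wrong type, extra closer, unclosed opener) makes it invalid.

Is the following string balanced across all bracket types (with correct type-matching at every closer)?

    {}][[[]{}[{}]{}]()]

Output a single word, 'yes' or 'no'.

Answer: no

Derivation:
pos 0: push '{'; stack = {
pos 1: '}' matches '{'; pop; stack = (empty)
pos 2: saw closer ']' but stack is empty → INVALID
Verdict: unmatched closer ']' at position 2 → no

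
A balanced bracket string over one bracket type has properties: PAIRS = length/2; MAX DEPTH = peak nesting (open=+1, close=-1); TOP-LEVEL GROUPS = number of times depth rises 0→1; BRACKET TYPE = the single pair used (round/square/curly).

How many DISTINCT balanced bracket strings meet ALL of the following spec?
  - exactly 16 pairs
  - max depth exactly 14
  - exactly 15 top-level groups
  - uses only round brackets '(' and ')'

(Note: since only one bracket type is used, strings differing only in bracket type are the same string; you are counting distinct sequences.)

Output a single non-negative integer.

Answer: 0

Derivation:
Spec: pairs=16 depth=14 groups=15
Count(depth <= 14) = 15
Count(depth <= 13) = 15
Count(depth == 14) = 15 - 15 = 0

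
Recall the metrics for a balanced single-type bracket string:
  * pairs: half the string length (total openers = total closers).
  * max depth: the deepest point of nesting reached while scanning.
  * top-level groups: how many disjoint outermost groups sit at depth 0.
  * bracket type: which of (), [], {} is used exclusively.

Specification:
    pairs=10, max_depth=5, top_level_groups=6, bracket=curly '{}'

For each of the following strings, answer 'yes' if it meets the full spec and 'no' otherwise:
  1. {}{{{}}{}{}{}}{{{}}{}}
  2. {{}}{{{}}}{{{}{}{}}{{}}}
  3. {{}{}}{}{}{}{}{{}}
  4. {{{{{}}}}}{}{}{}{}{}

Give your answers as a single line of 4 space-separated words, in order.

Answer: no no no yes

Derivation:
String 1 '{}{{{}}{}{}{}}{{{}}{}}': depth seq [1 0 1 2 3 2 1 2 1 2 1 2 1 0 1 2 3 2 1 2 1 0]
  -> pairs=11 depth=3 groups=3 -> no
String 2 '{{}}{{{}}}{{{}{}{}}{{}}}': depth seq [1 2 1 0 1 2 3 2 1 0 1 2 3 2 3 2 3 2 1 2 3 2 1 0]
  -> pairs=12 depth=3 groups=3 -> no
String 3 '{{}{}}{}{}{}{}{{}}': depth seq [1 2 1 2 1 0 1 0 1 0 1 0 1 0 1 2 1 0]
  -> pairs=9 depth=2 groups=6 -> no
String 4 '{{{{{}}}}}{}{}{}{}{}': depth seq [1 2 3 4 5 4 3 2 1 0 1 0 1 0 1 0 1 0 1 0]
  -> pairs=10 depth=5 groups=6 -> yes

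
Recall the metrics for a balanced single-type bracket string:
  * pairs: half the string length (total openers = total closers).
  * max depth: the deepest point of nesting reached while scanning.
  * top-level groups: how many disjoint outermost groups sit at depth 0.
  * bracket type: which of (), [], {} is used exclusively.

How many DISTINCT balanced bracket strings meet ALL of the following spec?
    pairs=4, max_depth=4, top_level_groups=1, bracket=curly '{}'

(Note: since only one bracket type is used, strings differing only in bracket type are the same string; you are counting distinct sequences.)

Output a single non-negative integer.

Answer: 1

Derivation:
Spec: pairs=4 depth=4 groups=1
Count(depth <= 4) = 5
Count(depth <= 3) = 4
Count(depth == 4) = 5 - 4 = 1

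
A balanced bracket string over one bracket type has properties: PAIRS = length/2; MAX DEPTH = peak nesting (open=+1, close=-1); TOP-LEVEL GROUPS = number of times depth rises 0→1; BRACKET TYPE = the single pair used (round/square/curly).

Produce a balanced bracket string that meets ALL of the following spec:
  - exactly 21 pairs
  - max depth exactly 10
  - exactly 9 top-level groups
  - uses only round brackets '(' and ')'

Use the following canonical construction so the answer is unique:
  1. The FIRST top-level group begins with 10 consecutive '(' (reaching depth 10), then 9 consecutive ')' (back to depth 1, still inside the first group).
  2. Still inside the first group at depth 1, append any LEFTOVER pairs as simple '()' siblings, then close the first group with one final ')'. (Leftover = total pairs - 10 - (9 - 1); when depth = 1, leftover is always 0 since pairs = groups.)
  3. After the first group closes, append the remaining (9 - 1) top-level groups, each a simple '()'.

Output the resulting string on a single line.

Answer: (((((((((()))))))))()()())()()()()()()()()

Derivation:
Spec: pairs=21 depth=10 groups=9
Leftover pairs = 21 - 10 - (9-1) = 3
First group: deep chain of depth 10 + 3 sibling pairs
Remaining 8 groups: simple '()' each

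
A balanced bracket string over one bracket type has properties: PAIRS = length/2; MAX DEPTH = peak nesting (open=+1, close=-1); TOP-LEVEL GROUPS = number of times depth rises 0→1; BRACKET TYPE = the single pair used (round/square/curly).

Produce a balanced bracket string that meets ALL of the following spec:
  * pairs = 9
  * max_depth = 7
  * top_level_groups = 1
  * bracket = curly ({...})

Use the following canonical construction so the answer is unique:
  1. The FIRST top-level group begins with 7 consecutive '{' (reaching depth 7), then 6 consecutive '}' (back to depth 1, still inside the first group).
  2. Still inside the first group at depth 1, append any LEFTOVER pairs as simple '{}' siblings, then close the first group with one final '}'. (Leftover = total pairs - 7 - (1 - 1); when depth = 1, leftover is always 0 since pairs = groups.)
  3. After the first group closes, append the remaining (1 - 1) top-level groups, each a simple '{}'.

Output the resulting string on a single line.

Spec: pairs=9 depth=7 groups=1
Leftover pairs = 9 - 7 - (1-1) = 2
First group: deep chain of depth 7 + 2 sibling pairs
Remaining 0 groups: simple '{}' each

Answer: {{{{{{{}}}}}}{}{}}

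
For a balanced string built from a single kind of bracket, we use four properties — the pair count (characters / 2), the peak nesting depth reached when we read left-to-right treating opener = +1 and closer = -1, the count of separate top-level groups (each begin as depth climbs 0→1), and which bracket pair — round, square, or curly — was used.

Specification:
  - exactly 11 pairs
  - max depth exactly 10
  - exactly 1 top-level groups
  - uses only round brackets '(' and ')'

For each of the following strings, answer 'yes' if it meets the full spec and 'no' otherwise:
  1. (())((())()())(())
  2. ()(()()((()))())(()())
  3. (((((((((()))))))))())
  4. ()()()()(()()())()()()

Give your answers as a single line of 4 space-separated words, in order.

String 1 '(())((())()())(())': depth seq [1 2 1 0 1 2 3 2 1 2 1 2 1 0 1 2 1 0]
  -> pairs=9 depth=3 groups=3 -> no
String 2 '()(()()((()))())(()())': depth seq [1 0 1 2 1 2 1 2 3 4 3 2 1 2 1 0 1 2 1 2 1 0]
  -> pairs=11 depth=4 groups=3 -> no
String 3 '(((((((((()))))))))())': depth seq [1 2 3 4 5 6 7 8 9 10 9 8 7 6 5 4 3 2 1 2 1 0]
  -> pairs=11 depth=10 groups=1 -> yes
String 4 '()()()()(()()())()()()': depth seq [1 0 1 0 1 0 1 0 1 2 1 2 1 2 1 0 1 0 1 0 1 0]
  -> pairs=11 depth=2 groups=8 -> no

Answer: no no yes no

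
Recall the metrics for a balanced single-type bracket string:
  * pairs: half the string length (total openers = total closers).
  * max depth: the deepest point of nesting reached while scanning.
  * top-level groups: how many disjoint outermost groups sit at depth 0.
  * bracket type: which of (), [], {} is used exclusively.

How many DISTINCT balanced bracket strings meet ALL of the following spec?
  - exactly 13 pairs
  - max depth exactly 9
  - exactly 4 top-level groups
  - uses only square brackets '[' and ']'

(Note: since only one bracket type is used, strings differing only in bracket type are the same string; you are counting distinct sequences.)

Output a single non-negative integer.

Answer: 72

Derivation:
Spec: pairs=13 depth=9 groups=4
Count(depth <= 9) = 90436
Count(depth <= 8) = 90364
Count(depth == 9) = 90436 - 90364 = 72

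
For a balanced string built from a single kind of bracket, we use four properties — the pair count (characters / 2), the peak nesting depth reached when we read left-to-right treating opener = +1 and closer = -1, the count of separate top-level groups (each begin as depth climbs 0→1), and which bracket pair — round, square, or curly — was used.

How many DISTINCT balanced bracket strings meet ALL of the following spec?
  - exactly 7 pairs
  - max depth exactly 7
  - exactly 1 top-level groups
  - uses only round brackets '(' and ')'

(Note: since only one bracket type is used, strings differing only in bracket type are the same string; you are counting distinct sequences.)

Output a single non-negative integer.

Spec: pairs=7 depth=7 groups=1
Count(depth <= 7) = 132
Count(depth <= 6) = 131
Count(depth == 7) = 132 - 131 = 1

Answer: 1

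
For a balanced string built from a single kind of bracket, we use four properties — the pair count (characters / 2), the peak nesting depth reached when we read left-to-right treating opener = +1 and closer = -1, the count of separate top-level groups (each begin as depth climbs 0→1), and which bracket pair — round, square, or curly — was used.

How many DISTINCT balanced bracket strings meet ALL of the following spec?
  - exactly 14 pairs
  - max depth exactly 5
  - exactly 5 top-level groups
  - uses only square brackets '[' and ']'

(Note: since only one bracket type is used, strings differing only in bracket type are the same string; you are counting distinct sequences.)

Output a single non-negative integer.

Spec: pairs=14 depth=5 groups=5
Count(depth <= 5) = 155320
Count(depth <= 4) = 111615
Count(depth == 5) = 155320 - 111615 = 43705

Answer: 43705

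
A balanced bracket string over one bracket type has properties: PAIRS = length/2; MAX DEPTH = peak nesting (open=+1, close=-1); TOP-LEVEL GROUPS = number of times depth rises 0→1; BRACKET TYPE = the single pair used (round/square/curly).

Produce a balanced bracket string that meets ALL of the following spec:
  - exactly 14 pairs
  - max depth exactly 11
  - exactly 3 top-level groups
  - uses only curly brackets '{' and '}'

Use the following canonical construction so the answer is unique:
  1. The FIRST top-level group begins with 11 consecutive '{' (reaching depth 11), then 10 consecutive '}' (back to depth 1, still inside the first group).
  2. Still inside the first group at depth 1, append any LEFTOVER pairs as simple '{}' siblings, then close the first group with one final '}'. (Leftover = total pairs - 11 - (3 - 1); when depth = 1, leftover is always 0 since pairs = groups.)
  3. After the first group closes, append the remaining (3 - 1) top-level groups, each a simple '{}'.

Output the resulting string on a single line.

Spec: pairs=14 depth=11 groups=3
Leftover pairs = 14 - 11 - (3-1) = 1
First group: deep chain of depth 11 + 1 sibling pairs
Remaining 2 groups: simple '{}' each

Answer: {{{{{{{{{{{}}}}}}}}}}{}}{}{}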